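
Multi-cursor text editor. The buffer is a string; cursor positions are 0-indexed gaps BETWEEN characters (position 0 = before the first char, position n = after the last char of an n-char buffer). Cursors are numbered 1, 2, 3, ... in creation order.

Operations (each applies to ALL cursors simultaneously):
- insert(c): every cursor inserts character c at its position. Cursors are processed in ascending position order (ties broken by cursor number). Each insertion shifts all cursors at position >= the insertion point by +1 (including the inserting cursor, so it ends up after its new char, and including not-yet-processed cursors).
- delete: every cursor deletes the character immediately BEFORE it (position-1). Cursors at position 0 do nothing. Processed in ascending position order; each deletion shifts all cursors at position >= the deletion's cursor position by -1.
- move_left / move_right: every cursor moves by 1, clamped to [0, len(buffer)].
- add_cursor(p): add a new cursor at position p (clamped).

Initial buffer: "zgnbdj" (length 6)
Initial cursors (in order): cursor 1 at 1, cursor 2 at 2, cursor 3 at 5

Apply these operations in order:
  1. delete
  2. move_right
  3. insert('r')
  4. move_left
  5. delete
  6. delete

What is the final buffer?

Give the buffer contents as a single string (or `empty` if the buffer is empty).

After op 1 (delete): buffer="nbj" (len 3), cursors c1@0 c2@0 c3@2, authorship ...
After op 2 (move_right): buffer="nbj" (len 3), cursors c1@1 c2@1 c3@3, authorship ...
After op 3 (insert('r')): buffer="nrrbjr" (len 6), cursors c1@3 c2@3 c3@6, authorship .12..3
After op 4 (move_left): buffer="nrrbjr" (len 6), cursors c1@2 c2@2 c3@5, authorship .12..3
After op 5 (delete): buffer="rbr" (len 3), cursors c1@0 c2@0 c3@2, authorship 2.3
After op 6 (delete): buffer="rr" (len 2), cursors c1@0 c2@0 c3@1, authorship 23

Answer: rr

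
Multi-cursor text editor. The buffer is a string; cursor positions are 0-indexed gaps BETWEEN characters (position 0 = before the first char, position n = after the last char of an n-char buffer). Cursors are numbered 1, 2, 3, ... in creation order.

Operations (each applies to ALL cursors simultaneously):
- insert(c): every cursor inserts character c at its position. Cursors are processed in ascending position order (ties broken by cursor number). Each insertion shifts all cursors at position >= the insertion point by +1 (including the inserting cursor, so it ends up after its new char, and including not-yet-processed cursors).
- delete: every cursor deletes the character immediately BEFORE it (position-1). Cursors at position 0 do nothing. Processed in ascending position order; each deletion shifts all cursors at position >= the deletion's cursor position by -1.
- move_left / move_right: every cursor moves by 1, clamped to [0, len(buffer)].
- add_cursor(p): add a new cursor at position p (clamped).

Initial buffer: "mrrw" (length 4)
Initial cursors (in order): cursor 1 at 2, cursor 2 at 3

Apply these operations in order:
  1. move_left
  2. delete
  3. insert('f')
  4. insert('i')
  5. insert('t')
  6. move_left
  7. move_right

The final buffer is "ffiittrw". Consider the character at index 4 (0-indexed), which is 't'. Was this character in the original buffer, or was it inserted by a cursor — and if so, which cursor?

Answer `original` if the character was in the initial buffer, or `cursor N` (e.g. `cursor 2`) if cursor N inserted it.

Answer: cursor 1

Derivation:
After op 1 (move_left): buffer="mrrw" (len 4), cursors c1@1 c2@2, authorship ....
After op 2 (delete): buffer="rw" (len 2), cursors c1@0 c2@0, authorship ..
After op 3 (insert('f')): buffer="ffrw" (len 4), cursors c1@2 c2@2, authorship 12..
After op 4 (insert('i')): buffer="ffiirw" (len 6), cursors c1@4 c2@4, authorship 1212..
After op 5 (insert('t')): buffer="ffiittrw" (len 8), cursors c1@6 c2@6, authorship 121212..
After op 6 (move_left): buffer="ffiittrw" (len 8), cursors c1@5 c2@5, authorship 121212..
After op 7 (move_right): buffer="ffiittrw" (len 8), cursors c1@6 c2@6, authorship 121212..
Authorship (.=original, N=cursor N): 1 2 1 2 1 2 . .
Index 4: author = 1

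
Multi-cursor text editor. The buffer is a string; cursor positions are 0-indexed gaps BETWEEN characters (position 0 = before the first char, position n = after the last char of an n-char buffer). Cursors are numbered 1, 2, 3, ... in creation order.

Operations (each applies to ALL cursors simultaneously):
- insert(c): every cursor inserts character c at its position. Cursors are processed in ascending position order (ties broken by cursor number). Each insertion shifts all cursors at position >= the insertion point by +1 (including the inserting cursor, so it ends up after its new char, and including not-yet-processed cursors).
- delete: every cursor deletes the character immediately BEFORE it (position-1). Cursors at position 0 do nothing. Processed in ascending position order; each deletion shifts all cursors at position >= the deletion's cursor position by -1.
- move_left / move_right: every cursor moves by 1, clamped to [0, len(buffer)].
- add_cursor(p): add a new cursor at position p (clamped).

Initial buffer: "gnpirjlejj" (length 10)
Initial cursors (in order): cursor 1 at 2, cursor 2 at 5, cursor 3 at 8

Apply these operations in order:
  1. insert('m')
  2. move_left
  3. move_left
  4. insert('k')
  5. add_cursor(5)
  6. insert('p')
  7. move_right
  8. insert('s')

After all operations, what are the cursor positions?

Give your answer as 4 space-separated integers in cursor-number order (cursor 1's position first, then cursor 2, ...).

Answer: 5 14 21 10

Derivation:
After op 1 (insert('m')): buffer="gnmpirmjlemjj" (len 13), cursors c1@3 c2@7 c3@11, authorship ..1...2...3..
After op 2 (move_left): buffer="gnmpirmjlemjj" (len 13), cursors c1@2 c2@6 c3@10, authorship ..1...2...3..
After op 3 (move_left): buffer="gnmpirmjlemjj" (len 13), cursors c1@1 c2@5 c3@9, authorship ..1...2...3..
After op 4 (insert('k')): buffer="gknmpikrmjlkemjj" (len 16), cursors c1@2 c2@7 c3@12, authorship .1.1..2.2..3.3..
After op 5 (add_cursor(5)): buffer="gknmpikrmjlkemjj" (len 16), cursors c1@2 c4@5 c2@7 c3@12, authorship .1.1..2.2..3.3..
After op 6 (insert('p')): buffer="gkpnmppikprmjlkpemjj" (len 20), cursors c1@3 c4@7 c2@10 c3@16, authorship .11.1.4.22.2..33.3..
After op 7 (move_right): buffer="gkpnmppikprmjlkpemjj" (len 20), cursors c1@4 c4@8 c2@11 c3@17, authorship .11.1.4.22.2..33.3..
After op 8 (insert('s')): buffer="gkpnsmppiskprsmjlkpesmjj" (len 24), cursors c1@5 c4@10 c2@14 c3@21, authorship .11.11.4.422.22..33.33..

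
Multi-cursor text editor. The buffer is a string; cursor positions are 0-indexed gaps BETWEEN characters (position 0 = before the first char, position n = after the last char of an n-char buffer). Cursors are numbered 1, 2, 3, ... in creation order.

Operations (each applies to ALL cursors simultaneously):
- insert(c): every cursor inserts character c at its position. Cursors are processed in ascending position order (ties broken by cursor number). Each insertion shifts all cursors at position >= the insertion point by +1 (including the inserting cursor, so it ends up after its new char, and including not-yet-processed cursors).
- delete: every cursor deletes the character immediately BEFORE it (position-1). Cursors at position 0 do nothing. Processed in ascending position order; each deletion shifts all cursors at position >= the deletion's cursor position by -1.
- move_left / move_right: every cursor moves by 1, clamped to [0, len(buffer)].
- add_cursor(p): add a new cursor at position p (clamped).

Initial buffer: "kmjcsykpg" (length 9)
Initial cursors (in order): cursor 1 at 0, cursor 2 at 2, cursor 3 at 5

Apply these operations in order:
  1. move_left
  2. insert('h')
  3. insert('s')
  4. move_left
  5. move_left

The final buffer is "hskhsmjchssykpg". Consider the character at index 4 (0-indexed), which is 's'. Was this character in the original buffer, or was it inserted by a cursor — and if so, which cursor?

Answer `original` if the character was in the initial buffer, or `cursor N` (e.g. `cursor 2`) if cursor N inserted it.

After op 1 (move_left): buffer="kmjcsykpg" (len 9), cursors c1@0 c2@1 c3@4, authorship .........
After op 2 (insert('h')): buffer="hkhmjchsykpg" (len 12), cursors c1@1 c2@3 c3@7, authorship 1.2...3.....
After op 3 (insert('s')): buffer="hskhsmjchssykpg" (len 15), cursors c1@2 c2@5 c3@10, authorship 11.22...33.....
After op 4 (move_left): buffer="hskhsmjchssykpg" (len 15), cursors c1@1 c2@4 c3@9, authorship 11.22...33.....
After op 5 (move_left): buffer="hskhsmjchssykpg" (len 15), cursors c1@0 c2@3 c3@8, authorship 11.22...33.....
Authorship (.=original, N=cursor N): 1 1 . 2 2 . . . 3 3 . . . . .
Index 4: author = 2

Answer: cursor 2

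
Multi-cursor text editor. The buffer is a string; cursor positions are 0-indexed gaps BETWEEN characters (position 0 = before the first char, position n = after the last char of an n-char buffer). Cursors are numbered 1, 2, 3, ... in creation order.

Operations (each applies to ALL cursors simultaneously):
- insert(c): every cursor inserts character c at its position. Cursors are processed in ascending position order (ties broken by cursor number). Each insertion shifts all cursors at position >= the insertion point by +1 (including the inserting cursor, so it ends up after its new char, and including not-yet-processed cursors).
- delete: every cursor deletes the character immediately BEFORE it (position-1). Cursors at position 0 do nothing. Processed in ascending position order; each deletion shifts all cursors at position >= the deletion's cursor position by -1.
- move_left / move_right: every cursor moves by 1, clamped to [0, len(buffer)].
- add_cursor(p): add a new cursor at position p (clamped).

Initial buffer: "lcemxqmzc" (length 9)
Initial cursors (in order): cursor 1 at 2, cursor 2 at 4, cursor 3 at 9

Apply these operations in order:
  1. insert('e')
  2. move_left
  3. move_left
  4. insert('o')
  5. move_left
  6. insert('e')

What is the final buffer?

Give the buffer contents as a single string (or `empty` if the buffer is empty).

Answer: leoceeeomexqmzeoce

Derivation:
After op 1 (insert('e')): buffer="lceemexqmzce" (len 12), cursors c1@3 c2@6 c3@12, authorship ..1..2.....3
After op 2 (move_left): buffer="lceemexqmzce" (len 12), cursors c1@2 c2@5 c3@11, authorship ..1..2.....3
After op 3 (move_left): buffer="lceemexqmzce" (len 12), cursors c1@1 c2@4 c3@10, authorship ..1..2.....3
After op 4 (insert('o')): buffer="loceeomexqmzoce" (len 15), cursors c1@2 c2@6 c3@13, authorship .1.1.2.2....3.3
After op 5 (move_left): buffer="loceeomexqmzoce" (len 15), cursors c1@1 c2@5 c3@12, authorship .1.1.2.2....3.3
After op 6 (insert('e')): buffer="leoceeeomexqmzeoce" (len 18), cursors c1@2 c2@7 c3@15, authorship .11.1.22.2....33.3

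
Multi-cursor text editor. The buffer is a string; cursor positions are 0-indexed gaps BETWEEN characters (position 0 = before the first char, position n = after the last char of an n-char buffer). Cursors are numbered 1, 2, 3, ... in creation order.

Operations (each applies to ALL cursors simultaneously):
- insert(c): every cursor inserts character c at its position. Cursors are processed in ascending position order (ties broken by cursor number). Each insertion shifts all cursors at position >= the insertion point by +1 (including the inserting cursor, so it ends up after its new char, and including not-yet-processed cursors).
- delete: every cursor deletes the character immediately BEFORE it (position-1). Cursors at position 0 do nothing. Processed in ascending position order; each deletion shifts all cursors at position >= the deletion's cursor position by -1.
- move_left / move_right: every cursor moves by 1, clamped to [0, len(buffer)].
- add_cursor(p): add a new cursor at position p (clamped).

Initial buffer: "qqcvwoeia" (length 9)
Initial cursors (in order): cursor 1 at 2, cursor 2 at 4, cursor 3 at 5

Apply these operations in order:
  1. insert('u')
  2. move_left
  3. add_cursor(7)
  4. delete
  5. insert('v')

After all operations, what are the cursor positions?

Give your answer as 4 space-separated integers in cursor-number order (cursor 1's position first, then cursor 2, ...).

Answer: 2 7 7 7

Derivation:
After op 1 (insert('u')): buffer="qqucvuwuoeia" (len 12), cursors c1@3 c2@6 c3@8, authorship ..1..2.3....
After op 2 (move_left): buffer="qqucvuwuoeia" (len 12), cursors c1@2 c2@5 c3@7, authorship ..1..2.3....
After op 3 (add_cursor(7)): buffer="qqucvuwuoeia" (len 12), cursors c1@2 c2@5 c3@7 c4@7, authorship ..1..2.3....
After op 4 (delete): buffer="qucuoeia" (len 8), cursors c1@1 c2@3 c3@3 c4@3, authorship .1.3....
After op 5 (insert('v')): buffer="qvucvvvuoeia" (len 12), cursors c1@2 c2@7 c3@7 c4@7, authorship .11.2343....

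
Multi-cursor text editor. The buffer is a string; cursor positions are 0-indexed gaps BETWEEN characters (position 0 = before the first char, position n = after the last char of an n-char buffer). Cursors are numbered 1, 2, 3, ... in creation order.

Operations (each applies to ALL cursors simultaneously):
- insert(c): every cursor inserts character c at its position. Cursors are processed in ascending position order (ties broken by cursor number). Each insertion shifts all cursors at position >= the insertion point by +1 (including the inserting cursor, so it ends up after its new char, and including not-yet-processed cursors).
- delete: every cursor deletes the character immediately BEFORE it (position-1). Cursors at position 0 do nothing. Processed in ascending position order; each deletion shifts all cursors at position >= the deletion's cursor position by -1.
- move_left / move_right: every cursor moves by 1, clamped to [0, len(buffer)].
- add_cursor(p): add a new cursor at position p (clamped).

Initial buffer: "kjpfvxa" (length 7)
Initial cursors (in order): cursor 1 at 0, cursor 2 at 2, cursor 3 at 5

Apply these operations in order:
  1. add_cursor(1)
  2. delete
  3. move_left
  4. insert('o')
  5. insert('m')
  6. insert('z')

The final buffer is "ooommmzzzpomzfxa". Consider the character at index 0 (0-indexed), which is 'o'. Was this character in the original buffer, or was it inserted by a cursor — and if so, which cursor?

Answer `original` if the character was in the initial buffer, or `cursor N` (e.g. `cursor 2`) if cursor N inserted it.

Answer: cursor 1

Derivation:
After op 1 (add_cursor(1)): buffer="kjpfvxa" (len 7), cursors c1@0 c4@1 c2@2 c3@5, authorship .......
After op 2 (delete): buffer="pfxa" (len 4), cursors c1@0 c2@0 c4@0 c3@2, authorship ....
After op 3 (move_left): buffer="pfxa" (len 4), cursors c1@0 c2@0 c4@0 c3@1, authorship ....
After op 4 (insert('o')): buffer="ooopofxa" (len 8), cursors c1@3 c2@3 c4@3 c3@5, authorship 124.3...
After op 5 (insert('m')): buffer="ooommmpomfxa" (len 12), cursors c1@6 c2@6 c4@6 c3@9, authorship 124124.33...
After op 6 (insert('z')): buffer="ooommmzzzpomzfxa" (len 16), cursors c1@9 c2@9 c4@9 c3@13, authorship 124124124.333...
Authorship (.=original, N=cursor N): 1 2 4 1 2 4 1 2 4 . 3 3 3 . . .
Index 0: author = 1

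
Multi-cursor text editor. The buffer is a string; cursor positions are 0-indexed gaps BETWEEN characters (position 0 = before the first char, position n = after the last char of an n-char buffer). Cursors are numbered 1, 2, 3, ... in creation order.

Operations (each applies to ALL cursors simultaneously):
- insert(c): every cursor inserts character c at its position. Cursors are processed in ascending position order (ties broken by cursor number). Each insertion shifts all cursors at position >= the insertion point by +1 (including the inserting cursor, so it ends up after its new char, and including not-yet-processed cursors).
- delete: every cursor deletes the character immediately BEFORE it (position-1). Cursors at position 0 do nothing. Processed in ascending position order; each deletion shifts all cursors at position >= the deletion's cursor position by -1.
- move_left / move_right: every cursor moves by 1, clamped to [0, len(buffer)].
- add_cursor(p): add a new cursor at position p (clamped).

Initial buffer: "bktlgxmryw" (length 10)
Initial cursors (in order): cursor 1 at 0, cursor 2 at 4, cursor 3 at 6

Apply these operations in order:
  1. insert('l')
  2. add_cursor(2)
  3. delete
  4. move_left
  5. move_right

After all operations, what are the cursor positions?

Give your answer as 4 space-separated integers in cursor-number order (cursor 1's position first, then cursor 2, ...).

After op 1 (insert('l')): buffer="lbktllgxlmryw" (len 13), cursors c1@1 c2@6 c3@9, authorship 1....2..3....
After op 2 (add_cursor(2)): buffer="lbktllgxlmryw" (len 13), cursors c1@1 c4@2 c2@6 c3@9, authorship 1....2..3....
After op 3 (delete): buffer="ktlgxmryw" (len 9), cursors c1@0 c4@0 c2@3 c3@5, authorship .........
After op 4 (move_left): buffer="ktlgxmryw" (len 9), cursors c1@0 c4@0 c2@2 c3@4, authorship .........
After op 5 (move_right): buffer="ktlgxmryw" (len 9), cursors c1@1 c4@1 c2@3 c3@5, authorship .........

Answer: 1 3 5 1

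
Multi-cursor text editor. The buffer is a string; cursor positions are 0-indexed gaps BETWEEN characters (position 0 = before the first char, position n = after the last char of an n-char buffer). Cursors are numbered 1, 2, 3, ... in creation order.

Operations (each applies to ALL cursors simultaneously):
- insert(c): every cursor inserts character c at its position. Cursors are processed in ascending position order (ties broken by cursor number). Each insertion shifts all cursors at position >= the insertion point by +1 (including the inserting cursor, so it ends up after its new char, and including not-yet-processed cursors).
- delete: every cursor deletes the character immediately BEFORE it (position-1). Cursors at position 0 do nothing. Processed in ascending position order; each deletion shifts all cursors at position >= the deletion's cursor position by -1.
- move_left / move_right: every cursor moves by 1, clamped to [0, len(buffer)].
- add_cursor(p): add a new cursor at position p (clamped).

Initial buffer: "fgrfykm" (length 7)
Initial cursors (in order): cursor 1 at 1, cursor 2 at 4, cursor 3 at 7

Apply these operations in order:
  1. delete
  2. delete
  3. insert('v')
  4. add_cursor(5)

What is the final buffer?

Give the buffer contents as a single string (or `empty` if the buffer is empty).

Answer: vgvyv

Derivation:
After op 1 (delete): buffer="gryk" (len 4), cursors c1@0 c2@2 c3@4, authorship ....
After op 2 (delete): buffer="gy" (len 2), cursors c1@0 c2@1 c3@2, authorship ..
After op 3 (insert('v')): buffer="vgvyv" (len 5), cursors c1@1 c2@3 c3@5, authorship 1.2.3
After op 4 (add_cursor(5)): buffer="vgvyv" (len 5), cursors c1@1 c2@3 c3@5 c4@5, authorship 1.2.3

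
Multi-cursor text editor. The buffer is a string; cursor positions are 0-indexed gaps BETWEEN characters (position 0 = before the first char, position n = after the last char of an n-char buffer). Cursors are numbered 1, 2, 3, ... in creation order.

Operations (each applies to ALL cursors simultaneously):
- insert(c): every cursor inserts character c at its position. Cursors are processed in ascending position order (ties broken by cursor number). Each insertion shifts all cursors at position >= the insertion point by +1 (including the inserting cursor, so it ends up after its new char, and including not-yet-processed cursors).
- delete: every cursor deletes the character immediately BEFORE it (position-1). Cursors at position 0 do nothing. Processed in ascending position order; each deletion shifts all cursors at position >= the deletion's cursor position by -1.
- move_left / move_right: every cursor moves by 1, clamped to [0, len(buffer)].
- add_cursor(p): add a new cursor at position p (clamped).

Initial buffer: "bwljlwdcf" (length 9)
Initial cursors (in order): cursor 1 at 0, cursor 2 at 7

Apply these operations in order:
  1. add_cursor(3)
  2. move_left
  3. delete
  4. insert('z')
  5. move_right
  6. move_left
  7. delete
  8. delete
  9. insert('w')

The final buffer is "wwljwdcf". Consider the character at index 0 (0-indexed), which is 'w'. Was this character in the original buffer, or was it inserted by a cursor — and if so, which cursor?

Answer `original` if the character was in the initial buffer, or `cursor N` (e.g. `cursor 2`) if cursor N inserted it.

After op 1 (add_cursor(3)): buffer="bwljlwdcf" (len 9), cursors c1@0 c3@3 c2@7, authorship .........
After op 2 (move_left): buffer="bwljlwdcf" (len 9), cursors c1@0 c3@2 c2@6, authorship .........
After op 3 (delete): buffer="bljldcf" (len 7), cursors c1@0 c3@1 c2@4, authorship .......
After op 4 (insert('z')): buffer="zbzljlzdcf" (len 10), cursors c1@1 c3@3 c2@7, authorship 1.3...2...
After op 5 (move_right): buffer="zbzljlzdcf" (len 10), cursors c1@2 c3@4 c2@8, authorship 1.3...2...
After op 6 (move_left): buffer="zbzljlzdcf" (len 10), cursors c1@1 c3@3 c2@7, authorship 1.3...2...
After op 7 (delete): buffer="bljldcf" (len 7), cursors c1@0 c3@1 c2@4, authorship .......
After op 8 (delete): buffer="ljdcf" (len 5), cursors c1@0 c3@0 c2@2, authorship .....
After op 9 (insert('w')): buffer="wwljwdcf" (len 8), cursors c1@2 c3@2 c2@5, authorship 13..2...
Authorship (.=original, N=cursor N): 1 3 . . 2 . . .
Index 0: author = 1

Answer: cursor 1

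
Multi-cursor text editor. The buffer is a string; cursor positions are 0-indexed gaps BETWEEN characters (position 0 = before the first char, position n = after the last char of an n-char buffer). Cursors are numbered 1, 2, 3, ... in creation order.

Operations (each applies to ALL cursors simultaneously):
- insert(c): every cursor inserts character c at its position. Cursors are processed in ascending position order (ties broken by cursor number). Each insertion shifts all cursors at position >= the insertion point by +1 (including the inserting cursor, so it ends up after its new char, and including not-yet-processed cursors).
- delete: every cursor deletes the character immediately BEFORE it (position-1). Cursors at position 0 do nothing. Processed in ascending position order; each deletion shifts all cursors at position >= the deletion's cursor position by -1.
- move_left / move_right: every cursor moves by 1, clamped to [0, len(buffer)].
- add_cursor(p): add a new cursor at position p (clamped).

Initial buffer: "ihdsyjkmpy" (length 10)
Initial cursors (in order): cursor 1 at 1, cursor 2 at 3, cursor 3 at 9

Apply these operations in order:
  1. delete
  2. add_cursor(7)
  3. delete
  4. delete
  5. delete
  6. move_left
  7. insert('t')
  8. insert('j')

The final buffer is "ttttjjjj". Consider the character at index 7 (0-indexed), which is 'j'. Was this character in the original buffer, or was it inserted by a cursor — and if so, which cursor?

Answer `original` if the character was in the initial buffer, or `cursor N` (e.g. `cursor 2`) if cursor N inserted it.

After op 1 (delete): buffer="hsyjkmy" (len 7), cursors c1@0 c2@1 c3@6, authorship .......
After op 2 (add_cursor(7)): buffer="hsyjkmy" (len 7), cursors c1@0 c2@1 c3@6 c4@7, authorship .......
After op 3 (delete): buffer="syjk" (len 4), cursors c1@0 c2@0 c3@4 c4@4, authorship ....
After op 4 (delete): buffer="sy" (len 2), cursors c1@0 c2@0 c3@2 c4@2, authorship ..
After op 5 (delete): buffer="" (len 0), cursors c1@0 c2@0 c3@0 c4@0, authorship 
After op 6 (move_left): buffer="" (len 0), cursors c1@0 c2@0 c3@0 c4@0, authorship 
After op 7 (insert('t')): buffer="tttt" (len 4), cursors c1@4 c2@4 c3@4 c4@4, authorship 1234
After op 8 (insert('j')): buffer="ttttjjjj" (len 8), cursors c1@8 c2@8 c3@8 c4@8, authorship 12341234
Authorship (.=original, N=cursor N): 1 2 3 4 1 2 3 4
Index 7: author = 4

Answer: cursor 4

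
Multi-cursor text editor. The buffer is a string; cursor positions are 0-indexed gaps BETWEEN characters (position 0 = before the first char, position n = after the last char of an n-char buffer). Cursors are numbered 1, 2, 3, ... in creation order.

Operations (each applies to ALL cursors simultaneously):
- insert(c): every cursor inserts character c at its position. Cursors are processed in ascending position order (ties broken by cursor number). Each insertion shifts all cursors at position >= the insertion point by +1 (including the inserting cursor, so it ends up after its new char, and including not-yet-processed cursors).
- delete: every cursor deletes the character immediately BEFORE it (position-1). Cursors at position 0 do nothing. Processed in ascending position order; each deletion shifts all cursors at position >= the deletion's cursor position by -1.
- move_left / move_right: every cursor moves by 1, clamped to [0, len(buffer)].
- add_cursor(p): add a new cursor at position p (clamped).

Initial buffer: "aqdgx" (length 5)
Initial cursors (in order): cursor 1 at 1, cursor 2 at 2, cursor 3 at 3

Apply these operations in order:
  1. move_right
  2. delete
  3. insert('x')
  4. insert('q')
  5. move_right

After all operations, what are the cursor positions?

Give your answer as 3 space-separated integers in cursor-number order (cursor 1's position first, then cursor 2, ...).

Answer: 8 8 8

Derivation:
After op 1 (move_right): buffer="aqdgx" (len 5), cursors c1@2 c2@3 c3@4, authorship .....
After op 2 (delete): buffer="ax" (len 2), cursors c1@1 c2@1 c3@1, authorship ..
After op 3 (insert('x')): buffer="axxxx" (len 5), cursors c1@4 c2@4 c3@4, authorship .123.
After op 4 (insert('q')): buffer="axxxqqqx" (len 8), cursors c1@7 c2@7 c3@7, authorship .123123.
After op 5 (move_right): buffer="axxxqqqx" (len 8), cursors c1@8 c2@8 c3@8, authorship .123123.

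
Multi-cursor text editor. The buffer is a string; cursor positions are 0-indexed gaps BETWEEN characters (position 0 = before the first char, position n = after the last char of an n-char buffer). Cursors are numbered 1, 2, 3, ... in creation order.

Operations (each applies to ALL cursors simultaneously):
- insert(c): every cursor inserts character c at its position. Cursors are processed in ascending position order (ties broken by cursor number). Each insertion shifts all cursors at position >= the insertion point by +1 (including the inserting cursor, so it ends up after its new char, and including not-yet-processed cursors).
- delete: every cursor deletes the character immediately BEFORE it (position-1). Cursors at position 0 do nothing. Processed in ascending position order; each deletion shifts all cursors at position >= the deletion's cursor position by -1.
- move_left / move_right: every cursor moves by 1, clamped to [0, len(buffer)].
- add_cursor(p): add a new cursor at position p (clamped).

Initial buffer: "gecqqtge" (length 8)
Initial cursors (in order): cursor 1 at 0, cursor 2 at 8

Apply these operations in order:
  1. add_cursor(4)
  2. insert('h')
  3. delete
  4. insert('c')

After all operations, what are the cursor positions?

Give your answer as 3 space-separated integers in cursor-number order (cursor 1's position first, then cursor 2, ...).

After op 1 (add_cursor(4)): buffer="gecqqtge" (len 8), cursors c1@0 c3@4 c2@8, authorship ........
After op 2 (insert('h')): buffer="hgecqhqtgeh" (len 11), cursors c1@1 c3@6 c2@11, authorship 1....3....2
After op 3 (delete): buffer="gecqqtge" (len 8), cursors c1@0 c3@4 c2@8, authorship ........
After op 4 (insert('c')): buffer="cgecqcqtgec" (len 11), cursors c1@1 c3@6 c2@11, authorship 1....3....2

Answer: 1 11 6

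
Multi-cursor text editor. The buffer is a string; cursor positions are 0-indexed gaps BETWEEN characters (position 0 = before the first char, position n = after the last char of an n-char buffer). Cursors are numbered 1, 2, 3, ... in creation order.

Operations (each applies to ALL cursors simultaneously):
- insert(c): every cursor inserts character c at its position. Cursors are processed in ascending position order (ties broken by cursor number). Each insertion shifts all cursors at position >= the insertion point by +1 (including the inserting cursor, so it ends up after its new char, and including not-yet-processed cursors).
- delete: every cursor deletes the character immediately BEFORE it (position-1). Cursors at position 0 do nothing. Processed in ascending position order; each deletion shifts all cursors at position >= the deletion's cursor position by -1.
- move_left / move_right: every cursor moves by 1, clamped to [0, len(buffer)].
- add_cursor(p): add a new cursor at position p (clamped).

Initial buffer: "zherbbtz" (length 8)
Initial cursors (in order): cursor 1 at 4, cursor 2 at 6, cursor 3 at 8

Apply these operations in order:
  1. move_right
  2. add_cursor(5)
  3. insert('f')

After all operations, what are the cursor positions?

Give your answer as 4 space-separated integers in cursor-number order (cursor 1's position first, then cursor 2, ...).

Answer: 7 10 12 7

Derivation:
After op 1 (move_right): buffer="zherbbtz" (len 8), cursors c1@5 c2@7 c3@8, authorship ........
After op 2 (add_cursor(5)): buffer="zherbbtz" (len 8), cursors c1@5 c4@5 c2@7 c3@8, authorship ........
After op 3 (insert('f')): buffer="zherbffbtfzf" (len 12), cursors c1@7 c4@7 c2@10 c3@12, authorship .....14..2.3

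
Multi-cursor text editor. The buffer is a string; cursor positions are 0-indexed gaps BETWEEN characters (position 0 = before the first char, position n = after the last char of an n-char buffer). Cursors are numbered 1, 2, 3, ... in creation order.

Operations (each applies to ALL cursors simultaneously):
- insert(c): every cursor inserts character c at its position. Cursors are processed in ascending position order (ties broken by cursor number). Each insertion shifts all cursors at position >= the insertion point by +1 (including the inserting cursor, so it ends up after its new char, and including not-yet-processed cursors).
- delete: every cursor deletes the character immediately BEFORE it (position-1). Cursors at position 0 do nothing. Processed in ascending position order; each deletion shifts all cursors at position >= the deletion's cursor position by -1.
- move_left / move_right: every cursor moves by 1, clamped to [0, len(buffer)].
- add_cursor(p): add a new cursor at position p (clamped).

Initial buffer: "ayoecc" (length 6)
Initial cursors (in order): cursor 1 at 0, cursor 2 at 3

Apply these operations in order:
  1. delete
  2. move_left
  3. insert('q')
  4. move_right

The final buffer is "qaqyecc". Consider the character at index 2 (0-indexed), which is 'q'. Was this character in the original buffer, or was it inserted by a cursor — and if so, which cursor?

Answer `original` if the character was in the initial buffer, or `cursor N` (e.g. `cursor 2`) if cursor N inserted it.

Answer: cursor 2

Derivation:
After op 1 (delete): buffer="ayecc" (len 5), cursors c1@0 c2@2, authorship .....
After op 2 (move_left): buffer="ayecc" (len 5), cursors c1@0 c2@1, authorship .....
After op 3 (insert('q')): buffer="qaqyecc" (len 7), cursors c1@1 c2@3, authorship 1.2....
After op 4 (move_right): buffer="qaqyecc" (len 7), cursors c1@2 c2@4, authorship 1.2....
Authorship (.=original, N=cursor N): 1 . 2 . . . .
Index 2: author = 2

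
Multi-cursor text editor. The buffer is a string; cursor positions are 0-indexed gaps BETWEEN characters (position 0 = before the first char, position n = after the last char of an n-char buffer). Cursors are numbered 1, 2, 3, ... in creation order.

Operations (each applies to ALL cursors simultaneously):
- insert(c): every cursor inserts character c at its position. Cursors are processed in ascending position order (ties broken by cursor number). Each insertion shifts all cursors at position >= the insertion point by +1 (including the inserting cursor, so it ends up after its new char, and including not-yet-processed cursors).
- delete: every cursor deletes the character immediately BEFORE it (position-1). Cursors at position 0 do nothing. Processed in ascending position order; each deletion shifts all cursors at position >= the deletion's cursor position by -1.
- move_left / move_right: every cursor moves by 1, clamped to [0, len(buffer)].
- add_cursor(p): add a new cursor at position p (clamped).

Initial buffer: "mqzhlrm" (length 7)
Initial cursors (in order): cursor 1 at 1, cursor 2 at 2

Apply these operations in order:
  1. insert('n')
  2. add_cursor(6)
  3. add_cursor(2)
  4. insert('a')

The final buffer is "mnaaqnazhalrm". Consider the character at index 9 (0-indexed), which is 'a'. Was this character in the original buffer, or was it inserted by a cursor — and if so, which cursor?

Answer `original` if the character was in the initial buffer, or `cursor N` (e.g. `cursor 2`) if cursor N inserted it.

Answer: cursor 3

Derivation:
After op 1 (insert('n')): buffer="mnqnzhlrm" (len 9), cursors c1@2 c2@4, authorship .1.2.....
After op 2 (add_cursor(6)): buffer="mnqnzhlrm" (len 9), cursors c1@2 c2@4 c3@6, authorship .1.2.....
After op 3 (add_cursor(2)): buffer="mnqnzhlrm" (len 9), cursors c1@2 c4@2 c2@4 c3@6, authorship .1.2.....
After op 4 (insert('a')): buffer="mnaaqnazhalrm" (len 13), cursors c1@4 c4@4 c2@7 c3@10, authorship .114.22..3...
Authorship (.=original, N=cursor N): . 1 1 4 . 2 2 . . 3 . . .
Index 9: author = 3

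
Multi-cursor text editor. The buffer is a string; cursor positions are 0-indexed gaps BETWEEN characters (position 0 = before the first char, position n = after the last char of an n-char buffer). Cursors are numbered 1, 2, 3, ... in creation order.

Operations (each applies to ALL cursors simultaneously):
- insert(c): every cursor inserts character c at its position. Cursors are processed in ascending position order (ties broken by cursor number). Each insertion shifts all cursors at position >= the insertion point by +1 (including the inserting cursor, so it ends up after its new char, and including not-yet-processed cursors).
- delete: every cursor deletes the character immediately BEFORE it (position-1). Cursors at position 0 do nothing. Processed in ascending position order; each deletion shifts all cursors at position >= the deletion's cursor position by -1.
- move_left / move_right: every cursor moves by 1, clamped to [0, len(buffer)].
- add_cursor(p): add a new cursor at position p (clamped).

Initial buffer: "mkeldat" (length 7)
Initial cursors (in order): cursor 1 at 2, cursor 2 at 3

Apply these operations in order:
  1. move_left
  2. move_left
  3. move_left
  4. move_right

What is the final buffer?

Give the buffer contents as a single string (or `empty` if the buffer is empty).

After op 1 (move_left): buffer="mkeldat" (len 7), cursors c1@1 c2@2, authorship .......
After op 2 (move_left): buffer="mkeldat" (len 7), cursors c1@0 c2@1, authorship .......
After op 3 (move_left): buffer="mkeldat" (len 7), cursors c1@0 c2@0, authorship .......
After op 4 (move_right): buffer="mkeldat" (len 7), cursors c1@1 c2@1, authorship .......

Answer: mkeldat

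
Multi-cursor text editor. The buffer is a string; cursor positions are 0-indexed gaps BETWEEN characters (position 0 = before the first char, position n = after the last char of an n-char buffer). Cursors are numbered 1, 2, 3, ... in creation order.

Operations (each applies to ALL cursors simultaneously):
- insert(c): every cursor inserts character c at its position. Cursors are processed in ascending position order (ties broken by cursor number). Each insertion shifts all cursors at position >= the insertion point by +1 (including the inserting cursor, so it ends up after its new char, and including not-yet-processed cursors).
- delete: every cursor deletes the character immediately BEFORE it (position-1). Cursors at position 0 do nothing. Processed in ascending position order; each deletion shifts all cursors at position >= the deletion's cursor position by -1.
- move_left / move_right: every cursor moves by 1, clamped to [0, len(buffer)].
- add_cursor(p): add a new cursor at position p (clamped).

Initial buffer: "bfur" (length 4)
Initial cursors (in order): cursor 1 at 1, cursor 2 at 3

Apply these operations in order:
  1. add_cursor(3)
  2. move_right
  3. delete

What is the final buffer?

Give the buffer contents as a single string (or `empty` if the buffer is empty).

Answer: b

Derivation:
After op 1 (add_cursor(3)): buffer="bfur" (len 4), cursors c1@1 c2@3 c3@3, authorship ....
After op 2 (move_right): buffer="bfur" (len 4), cursors c1@2 c2@4 c3@4, authorship ....
After op 3 (delete): buffer="b" (len 1), cursors c1@1 c2@1 c3@1, authorship .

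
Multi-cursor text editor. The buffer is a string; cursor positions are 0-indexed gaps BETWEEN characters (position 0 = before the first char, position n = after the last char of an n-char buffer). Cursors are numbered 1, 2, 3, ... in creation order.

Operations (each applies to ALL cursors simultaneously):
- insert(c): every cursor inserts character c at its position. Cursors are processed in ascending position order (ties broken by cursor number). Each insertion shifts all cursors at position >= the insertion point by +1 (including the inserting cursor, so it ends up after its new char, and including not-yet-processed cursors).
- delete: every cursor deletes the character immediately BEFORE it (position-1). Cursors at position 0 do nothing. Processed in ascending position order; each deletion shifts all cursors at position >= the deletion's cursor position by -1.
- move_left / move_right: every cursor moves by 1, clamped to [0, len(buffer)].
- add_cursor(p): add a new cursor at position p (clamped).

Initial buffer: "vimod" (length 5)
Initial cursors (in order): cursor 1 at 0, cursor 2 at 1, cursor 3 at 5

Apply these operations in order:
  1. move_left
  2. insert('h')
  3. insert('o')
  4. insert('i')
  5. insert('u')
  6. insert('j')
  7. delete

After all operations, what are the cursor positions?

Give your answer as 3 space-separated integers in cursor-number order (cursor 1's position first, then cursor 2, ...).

Answer: 8 8 16

Derivation:
After op 1 (move_left): buffer="vimod" (len 5), cursors c1@0 c2@0 c3@4, authorship .....
After op 2 (insert('h')): buffer="hhvimohd" (len 8), cursors c1@2 c2@2 c3@7, authorship 12....3.
After op 3 (insert('o')): buffer="hhoovimohod" (len 11), cursors c1@4 c2@4 c3@10, authorship 1212....33.
After op 4 (insert('i')): buffer="hhooiivimohoid" (len 14), cursors c1@6 c2@6 c3@13, authorship 121212....333.
After op 5 (insert('u')): buffer="hhooiiuuvimohoiud" (len 17), cursors c1@8 c2@8 c3@16, authorship 12121212....3333.
After op 6 (insert('j')): buffer="hhooiiuujjvimohoiujd" (len 20), cursors c1@10 c2@10 c3@19, authorship 1212121212....33333.
After op 7 (delete): buffer="hhooiiuuvimohoiud" (len 17), cursors c1@8 c2@8 c3@16, authorship 12121212....3333.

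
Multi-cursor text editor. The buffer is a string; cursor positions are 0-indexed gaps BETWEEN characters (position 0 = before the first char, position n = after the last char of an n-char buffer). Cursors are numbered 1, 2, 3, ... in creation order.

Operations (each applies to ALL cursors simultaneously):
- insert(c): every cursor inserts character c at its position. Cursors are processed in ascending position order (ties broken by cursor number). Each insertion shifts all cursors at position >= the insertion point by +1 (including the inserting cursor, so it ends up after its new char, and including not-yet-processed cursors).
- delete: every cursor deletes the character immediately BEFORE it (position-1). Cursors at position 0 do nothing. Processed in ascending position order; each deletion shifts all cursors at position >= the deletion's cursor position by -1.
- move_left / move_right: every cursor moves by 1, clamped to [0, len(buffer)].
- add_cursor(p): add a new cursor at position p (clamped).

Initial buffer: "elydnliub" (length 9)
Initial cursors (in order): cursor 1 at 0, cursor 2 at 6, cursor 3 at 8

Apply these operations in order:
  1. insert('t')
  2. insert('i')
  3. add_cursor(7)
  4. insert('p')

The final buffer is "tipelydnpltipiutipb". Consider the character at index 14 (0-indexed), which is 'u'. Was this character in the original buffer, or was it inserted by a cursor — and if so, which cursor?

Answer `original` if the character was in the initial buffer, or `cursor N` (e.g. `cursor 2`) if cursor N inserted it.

After op 1 (insert('t')): buffer="telydnltiutb" (len 12), cursors c1@1 c2@8 c3@11, authorship 1......2..3.
After op 2 (insert('i')): buffer="tielydnltiiutib" (len 15), cursors c1@2 c2@10 c3@14, authorship 11......22..33.
After op 3 (add_cursor(7)): buffer="tielydnltiiutib" (len 15), cursors c1@2 c4@7 c2@10 c3@14, authorship 11......22..33.
After op 4 (insert('p')): buffer="tipelydnpltipiutipb" (len 19), cursors c1@3 c4@9 c2@13 c3@18, authorship 111.....4.222..333.
Authorship (.=original, N=cursor N): 1 1 1 . . . . . 4 . 2 2 2 . . 3 3 3 .
Index 14: author = original

Answer: original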